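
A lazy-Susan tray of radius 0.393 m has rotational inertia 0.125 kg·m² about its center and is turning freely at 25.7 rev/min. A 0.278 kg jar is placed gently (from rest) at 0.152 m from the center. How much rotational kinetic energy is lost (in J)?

The added mass arrives with no angular momentum about the center, and any external torque about the center is negligible, so the system's angular momentum is conserved.
Added inertia Σmr² = (0.278)(0.152)² = 0.006423 kg·m²; I_f = 0.1250 + 0.006423 = 0.1314 kg·m².
ω_f = I_p ω_i / I_f = (0.1250)(25.7) / 0.1314 = 24.44 rpm.
KE_i = ½(0.1250)(2.691 rad/s)² = 0.4527 J; KE_f = ½(0.1314)(2.560)² = 0.4306 J.

energy lost ≈ 0.0221 J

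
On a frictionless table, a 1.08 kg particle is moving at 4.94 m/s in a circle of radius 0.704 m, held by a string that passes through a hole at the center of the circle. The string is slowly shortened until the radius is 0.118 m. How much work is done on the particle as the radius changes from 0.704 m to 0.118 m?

The only horizontal force on the mass is along the cord (radial), so it exerts no torque about the hole and angular momentum m v r is conserved.
v₂ = v₁ r₁ / r₂ = (4.94)(0.704) / (0.118) = 29.47 m/s.
W = ΔKE = ½m(v₂² − v₁²) = 455.9 J.

W ≈ 456 J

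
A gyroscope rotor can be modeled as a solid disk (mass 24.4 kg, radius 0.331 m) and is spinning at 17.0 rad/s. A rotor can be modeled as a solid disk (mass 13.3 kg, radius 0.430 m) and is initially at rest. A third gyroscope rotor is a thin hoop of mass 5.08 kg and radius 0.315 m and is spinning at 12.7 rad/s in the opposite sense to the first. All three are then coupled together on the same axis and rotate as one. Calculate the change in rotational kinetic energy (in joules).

The coupling torques are internal; angular momentum about the shared axis is conserved.
Moments of inertia: I_A = ½(24.4)(0.331)² = 1.337 kg·m²; I_B = ½(13.3)(0.430)² = 1.230 kg·m²; I_C = (5.08)(0.315)² = 0.5041 kg·m².
Taking A's sense as positive: L = (1.337)(17.0) − (0.5041)(12.7) = 16.32 kg·m²·rad/s.
Combined I = 1.337 + 1.230 + 0.5041 = 3.070 kg·m².
ω_f = L / I = 16.32 / 3.070 = 5.316 rad/s.
KE_i = ½ΣIω² = 233.8 J; KE_f = ½(3.070)(5.316)² = 43.38 J.

ΔKE ≈ -190 J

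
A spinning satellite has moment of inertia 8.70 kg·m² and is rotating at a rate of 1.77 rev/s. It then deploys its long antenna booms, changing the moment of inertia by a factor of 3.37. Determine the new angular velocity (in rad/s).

With no external torque about the axis, L is conserved: I₁ω₁ = I₂ω₂.
I₂ = 3.37 × 8.70 = 29.32 kg·m².
ω₂ = I₁ω₁ / I₂ = (8.700)(1.77 rev/s) / (29.32) = 0.5252 rev/s = 3.300 rad/s.

ω₂ ≈ 3.30 rad/s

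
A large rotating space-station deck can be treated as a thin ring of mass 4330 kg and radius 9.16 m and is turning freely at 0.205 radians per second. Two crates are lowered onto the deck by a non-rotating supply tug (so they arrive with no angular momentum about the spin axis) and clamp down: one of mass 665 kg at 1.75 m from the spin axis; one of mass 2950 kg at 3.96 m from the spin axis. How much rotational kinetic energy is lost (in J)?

No external torque acts about the spin axis; L_before = L_after.
I_p = (4330)(9.16)² = 3.633e+05 kg·m².
Added inertia Σmr² = (665)(1.75)² + (2950)(3.96)² = 48300 kg·m²; I_f = 3.633e+05 + 48300 = 4.116e+05 kg·m².
ω_f = I_p ω_i / I_f = (3.633e+05)(0.205) / 4.116e+05 = 0.1809 rad/s.
KE_i = ½(3.633e+05)(0.2050 rad/s)² = 7634 J; KE_f = ½(4.116e+05)(0.1809)² = 6738 J.

energy lost ≈ 896 J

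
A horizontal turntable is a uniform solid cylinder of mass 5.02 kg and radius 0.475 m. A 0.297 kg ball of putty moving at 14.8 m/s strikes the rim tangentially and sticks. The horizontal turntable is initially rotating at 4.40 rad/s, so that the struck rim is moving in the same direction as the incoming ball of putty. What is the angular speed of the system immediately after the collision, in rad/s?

The axle reaction passes through the axle and exerts no torque about it; angular momentum about the axle is conserved through the impact.
I_p = ½(5.02)(0.475)² = 0.5663 kg·m². Taking the sense of the ball of putty's angular momentum as positive, L_{ball} = m v R = (0.297)(14.8)(0.475) = 2.088 kg·m²/s.
L_i = +I_p ω_p + m v R = +(0.5663)(4.40) + 2.088 = 4.580 kg·m²/s.
After sticking, I_f = I_p + m R² = 0.5663 + (0.297)(0.475)² = 0.6333 kg·m².
ω_f = L_i / I_f = 4.580 / 0.6333 = 7.231 rad/s.

|ω_f| ≈ 7.23 rad/s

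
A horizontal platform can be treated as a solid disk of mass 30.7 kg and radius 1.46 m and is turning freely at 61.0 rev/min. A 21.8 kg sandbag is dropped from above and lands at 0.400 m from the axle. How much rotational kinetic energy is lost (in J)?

energy lost ≈ 64.3 J

No external torque acts about the axle; L_before = L_after.
I_p = ½(30.7)(1.46)² = 32.72 kg·m².
Added inertia Σmr² = (21.8)(0.400)² = 3.488 kg·m²; I_f = 32.72 + 3.488 = 36.21 kg·m².
ω_f = I_p ω_i / I_f = (32.72)(61.0) / 36.21 = 55.12 rpm.
KE_i = ½(32.72)(6.388 rad/s)² = 667.6 J; KE_f = ½(36.21)(5.773)² = 603.3 J.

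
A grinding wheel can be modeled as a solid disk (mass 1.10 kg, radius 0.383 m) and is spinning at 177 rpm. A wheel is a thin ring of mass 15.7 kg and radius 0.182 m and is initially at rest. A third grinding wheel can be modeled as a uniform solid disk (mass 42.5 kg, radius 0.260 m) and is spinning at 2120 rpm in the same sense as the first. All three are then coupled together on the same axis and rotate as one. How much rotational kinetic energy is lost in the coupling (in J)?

ΔKE lost ≈ 10200 J

The coupling torques are internal; angular momentum about the shared axis is conserved.
Moments of inertia: I_A = ½(1.10)(0.383)² = 0.08068 kg·m²; I_B = (15.7)(0.182)² = 0.5200 kg·m²; I_C = ½(42.5)(0.260)² = 1.437 kg·m².
Taking A's sense as positive: L = (0.08068)(177) + (1.437)(2120) = 3060 kg·m²·rpm.
Combined I = 0.08068 + 0.5200 + 1.437 = 2.037 kg·m².
ω_f = L / I = 3060 / 2.037 = 1502 rpm.
KE_i = ½ΣIω² = 35410 J; KE_f = ½(2.037)(157.3)² = 25200 J.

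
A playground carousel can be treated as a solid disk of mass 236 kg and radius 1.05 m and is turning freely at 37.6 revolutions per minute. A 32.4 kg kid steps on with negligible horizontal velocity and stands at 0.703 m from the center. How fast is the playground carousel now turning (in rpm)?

The added mass arrives with no angular momentum about the center, and any external torque about the center is negligible, so the system's angular momentum is conserved.
I_p = ½(236)(1.05)² = 130.1 kg·m².
Added inertia Σmr² = (32.4)(0.703)² = 16.01 kg·m²; I_f = 130.1 + 16.01 = 146.1 kg·m².
ω_f = I_p ω_i / I_f = (130.1)(37.6) / 146.1 = 33.48 rpm.

ω_f ≈ 33.5 rpm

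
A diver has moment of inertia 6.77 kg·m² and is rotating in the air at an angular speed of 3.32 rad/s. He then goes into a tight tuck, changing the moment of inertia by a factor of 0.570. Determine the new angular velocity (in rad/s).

Angular momentum about the spin axis is conserved since the torque about it is zero.
I₂ = 0.570 × 6.77 = 3.859 kg·m².
ω₂ = I₁ω₁ / I₂ = (6.770)(3.32 rad/s) / (3.859) = 5.825 rad/s.

ω₂ ≈ 5.82 rad/s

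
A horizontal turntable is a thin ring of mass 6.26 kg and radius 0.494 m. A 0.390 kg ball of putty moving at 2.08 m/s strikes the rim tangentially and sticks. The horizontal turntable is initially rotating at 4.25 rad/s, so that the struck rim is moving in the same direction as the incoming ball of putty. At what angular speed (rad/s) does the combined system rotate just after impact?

About the axle the impulsive forces during the collision are internal, so angular momentum about that axis is conserved.
I_p = (6.26)(0.494)² = 1.528 kg·m². Taking the sense of the ball of putty's angular momentum as positive, L_{ball} = m v R = (0.390)(2.08)(0.494) = 0.4007 kg·m²/s.
L_i = +I_p ω_p + m v R = +(1.528)(4.25) + 0.4007 = 6.893 kg·m²/s.
After sticking, I_f = I_p + m R² = 1.528 + (0.390)(0.494)² = 1.623 kg·m².
ω_f = L_i / I_f = 6.893 / 1.623 = 4.248 rad/s.

|ω_f| ≈ 4.25 rad/s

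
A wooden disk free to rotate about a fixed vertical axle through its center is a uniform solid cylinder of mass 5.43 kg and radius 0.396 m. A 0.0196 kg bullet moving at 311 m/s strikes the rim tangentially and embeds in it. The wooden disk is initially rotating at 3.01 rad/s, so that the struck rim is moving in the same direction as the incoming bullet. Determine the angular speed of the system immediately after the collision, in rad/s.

|ω_f| ≈ 8.62 rad/s

About the axle the impulsive forces during the collision are internal, so angular momentum about that axis is conserved.
I_p = ½(5.43)(0.396)² = 0.4258 kg·m². Taking the sense of the bullet's angular momentum as positive, L_{bullet} = m v R = (0.0196)(311)(0.396) = 2.414 kg·m²/s.
L_i = +I_p ω_p + m v R = +(0.4258)(3.01) + 2.414 = 3.695 kg·m²/s.
After sticking, I_f = I_p + m R² = 0.4258 + (0.0196)(0.396)² = 0.4288 kg·m².
ω_f = L_i / I_f = 3.695 / 0.4288 = 8.617 rad/s.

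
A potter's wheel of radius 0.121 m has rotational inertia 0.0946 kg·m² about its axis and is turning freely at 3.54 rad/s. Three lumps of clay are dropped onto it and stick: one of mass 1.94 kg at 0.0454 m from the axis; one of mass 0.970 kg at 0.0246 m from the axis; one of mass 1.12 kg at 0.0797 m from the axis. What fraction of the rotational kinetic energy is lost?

The added mass arrives with no angular momentum about the axis, and any external torque about the axis is negligible, so the system's angular momentum is conserved.
Added inertia Σmr² = (1.94)(0.0454)² + (0.970)(0.0246)² + (1.12)(0.0797)² = 0.01170 kg·m²; I_f = 0.09460 + 0.01170 = 0.1063 kg·m².
ω_f = I_p ω_i / I_f = (0.09460)(3.54) / 0.1063 = 3.150 rad/s.
KE_i = ½(0.09460)(3.540 rad/s)² = 0.5927 J; KE_f = ½(0.1063)(3.150)² = 0.5275 J.
Fraction lost = 0.1101.

fraction ≈ 0.110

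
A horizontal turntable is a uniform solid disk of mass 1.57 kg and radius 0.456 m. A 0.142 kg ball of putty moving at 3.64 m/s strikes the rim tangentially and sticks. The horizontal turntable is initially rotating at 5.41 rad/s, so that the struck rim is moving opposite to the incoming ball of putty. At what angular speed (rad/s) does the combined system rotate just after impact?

|ω_f| ≈ 3.36 rad/s

About the axle the impulsive forces during the collision are internal, so angular momentum about that axis is conserved.
I_p = ½(1.57)(0.456)² = 0.1632 kg·m². Taking the sense of the ball of putty's angular momentum as positive, L_{ball} = m v R = (0.142)(3.64)(0.456) = 0.2357 kg·m²/s.
L_i = −I_p ω_p + m v R = −(0.1632)(5.41) + 0.2357 = -0.6474 kg·m²/s.
After sticking, I_f = I_p + m R² = 0.1632 + (0.142)(0.456)² = 0.1928 kg·m².
ω_f = L_i / I_f = -0.6474 / 0.1928 = -3.359 rad/s.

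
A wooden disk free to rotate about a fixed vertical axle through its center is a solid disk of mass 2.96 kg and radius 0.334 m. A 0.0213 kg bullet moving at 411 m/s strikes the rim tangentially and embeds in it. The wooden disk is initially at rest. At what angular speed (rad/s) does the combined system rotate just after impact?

About the axle the impulsive forces during the collision are internal, so angular momentum about that axis is conserved.
I_p = ½(2.96)(0.334)² = 0.1651 kg·m². Taking the sense of the bullet's angular momentum as positive, L_{bullet} = m v R = (0.0213)(411)(0.334) = 2.924 kg·m²/s.
L_i = 0 + 2.924 = 2.924 kg·m²/s.
After sticking, I_f = I_p + m R² = 0.1651 + (0.0213)(0.334)² = 0.1675 kg·m².
ω_f = L_i / I_f = 2.924 / 0.1675 = 17.46 rad/s.

|ω_f| ≈ 17.5 rad/s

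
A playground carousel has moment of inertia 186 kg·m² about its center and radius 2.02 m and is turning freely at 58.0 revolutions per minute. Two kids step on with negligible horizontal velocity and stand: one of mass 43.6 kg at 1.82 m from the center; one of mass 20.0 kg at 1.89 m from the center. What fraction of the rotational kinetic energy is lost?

fraction ≈ 0.537

The added mass arrives with no angular momentum about the center, and any external torque about the center is negligible, so the system's angular momentum is conserved.
Added inertia Σmr² = (43.6)(1.82)² + (20.0)(1.89)² = 215.9 kg·m²; I_f = 186.0 + 215.9 = 401.9 kg·m².
ω_f = I_p ω_i / I_f = (186.0)(58.0) / 401.9 = 26.84 rpm.
KE_i = ½(186.0)(6.074 rad/s)² = 3431 J; KE_f = ½(401.9)(2.811)² = 1588 J.
Fraction lost = 0.5372.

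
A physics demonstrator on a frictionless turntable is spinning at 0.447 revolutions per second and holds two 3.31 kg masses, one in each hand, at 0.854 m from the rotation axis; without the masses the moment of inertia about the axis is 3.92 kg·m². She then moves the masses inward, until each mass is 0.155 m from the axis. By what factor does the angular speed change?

ω₂/ω₁ ≈ 2.14

Angular momentum about the spin axis is conserved since the torque about it is zero.
I₁ = 3.92 + 2(3.31)(0.854)² = 8.748 kg·m²; I₂ = 3.92 + 2(3.31)(0.155)² = 4.079 kg·m².
ω₂/ω₁ = I₁/I₂ = 8.748 / 4.079 = 2.145.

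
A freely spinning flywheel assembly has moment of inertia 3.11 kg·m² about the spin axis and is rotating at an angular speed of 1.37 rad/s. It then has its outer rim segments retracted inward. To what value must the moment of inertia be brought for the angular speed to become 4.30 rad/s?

Angular momentum about the spin axis is conserved since the torque about it is zero.
I₂ = I₁ω₁ / ω₂ = (3.11)(1.37) / (4.30) = 0.9909 kg·m².

I₂ ≈ 0.991 kg·m²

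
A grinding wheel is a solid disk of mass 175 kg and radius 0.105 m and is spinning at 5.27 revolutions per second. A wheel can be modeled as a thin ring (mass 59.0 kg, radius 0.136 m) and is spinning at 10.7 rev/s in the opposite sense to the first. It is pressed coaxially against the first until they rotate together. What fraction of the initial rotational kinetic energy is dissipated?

The coupling torques are internal; angular momentum about the shared axis is conserved.
Moments of inertia: I_A = ½(175)(0.105)² = 0.9647 kg·m²; I_B = (59.0)(0.136)² = 1.091 kg·m².
Taking A's sense as positive: L = (0.9647)(5.27) − (1.091)(10.7) = -6.593 kg·m²·rev/s.
Combined I = 0.9647 + 1.091 = 2.056 kg·m².
ω_f = L / I = -6.593 / 2.056 = -3.207 rev/s.
KE_i = ½ΣIω² = 2995 J; KE_f = ½(2.056)(20.15)² = 417.3 J.
Fraction dissipated = (KE_i − KE_f)/KE_i = 0.8607.

fraction ≈ 0.861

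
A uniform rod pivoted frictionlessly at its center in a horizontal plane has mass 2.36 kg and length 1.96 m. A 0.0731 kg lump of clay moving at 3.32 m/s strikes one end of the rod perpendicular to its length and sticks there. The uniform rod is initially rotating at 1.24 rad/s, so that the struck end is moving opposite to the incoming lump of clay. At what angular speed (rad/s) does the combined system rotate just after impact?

|ω_f| ≈ 0.847 rad/s

About the pivot the impulsive forces during the collision are internal, so angular momentum about that axis is conserved.
I_p = (1/12)(2.36)(1.96)² = 0.7555 kg·m². Taking the sense of the lump of clay's angular momentum as positive, L_{lump} = m v R = (0.0731)(3.32)(1.96/2) = 0.2378 kg·m²/s.
L_i = −I_p ω_p + m v R = −(0.7555)(1.24) + 0.2378 = -0.6990 kg·m²/s.
After sticking, I_f = I_p + m R² = 0.7555 + (0.0731)(1.96/2)² = 0.8257 kg·m².
ω_f = L_i / I_f = -0.6990 / 0.8257 = -0.8465 rad/s.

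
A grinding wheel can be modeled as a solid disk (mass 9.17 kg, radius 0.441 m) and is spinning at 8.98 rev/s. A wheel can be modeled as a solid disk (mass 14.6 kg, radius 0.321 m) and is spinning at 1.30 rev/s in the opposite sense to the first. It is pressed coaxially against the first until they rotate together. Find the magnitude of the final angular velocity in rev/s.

The coupling torques are internal; angular momentum about the shared axis is conserved.
Moments of inertia: I_A = ½(9.17)(0.441)² = 0.8917 kg·m²; I_B = ½(14.6)(0.321)² = 0.7522 kg·m².
Taking A's sense as positive: L = (0.8917)(8.98) − (0.7522)(1.30) = 7.030 kg·m²·rev/s.
Combined I = 0.8917 + 0.7522 = 1.644 kg·m².
ω_f = L / I = 7.030 / 1.644 = 4.276 rev/s.

|ω_f| ≈ 4.28 rev/s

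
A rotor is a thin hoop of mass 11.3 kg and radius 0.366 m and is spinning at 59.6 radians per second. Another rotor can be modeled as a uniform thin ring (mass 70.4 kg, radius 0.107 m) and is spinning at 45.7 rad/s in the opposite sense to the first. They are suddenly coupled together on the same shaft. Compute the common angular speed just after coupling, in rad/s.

The coupling torques are internal; angular momentum about the shared axis is conserved.
Moments of inertia: I_A = (11.3)(0.366)² = 1.514 kg·m²; I_B = (70.4)(0.107)² = 0.8060 kg·m².
Taking A's sense as positive: L = (1.514)(59.6) − (0.8060)(45.7) = 53.38 kg·m²·rad/s.
Combined I = 1.514 + 0.8060 = 2.320 kg·m².
ω_f = L / I = 53.38 / 2.320 = 23.01 rad/s.

|ω_f| ≈ 23.0 rad/s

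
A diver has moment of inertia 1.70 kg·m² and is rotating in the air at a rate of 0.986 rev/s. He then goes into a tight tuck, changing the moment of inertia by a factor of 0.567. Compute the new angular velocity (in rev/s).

ω₂ ≈ 1.74 rev/s

No external torque acts about the spin axis, so angular momentum is conserved.
I₂ = 0.567 × 1.70 = 0.9639 kg·m².
ω₂ = I₁ω₁ / I₂ = (1.700)(0.986 rev/s) / (0.9639) = 1.739 rev/s.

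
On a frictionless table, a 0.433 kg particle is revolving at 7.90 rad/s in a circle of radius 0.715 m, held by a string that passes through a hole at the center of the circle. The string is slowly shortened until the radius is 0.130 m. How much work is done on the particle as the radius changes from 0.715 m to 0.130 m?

W ≈ 202 J

No torque about the axis ⇒ m r₁² ω₁ = m r₂² ω₂.
ω₂ = ω₁ (r₁/r₂)² = (7.90)(0.715/0.130)² = 239.0 rad/s.
W = ΔKE = ½m(v₂² − v₁²) = 202.0 J.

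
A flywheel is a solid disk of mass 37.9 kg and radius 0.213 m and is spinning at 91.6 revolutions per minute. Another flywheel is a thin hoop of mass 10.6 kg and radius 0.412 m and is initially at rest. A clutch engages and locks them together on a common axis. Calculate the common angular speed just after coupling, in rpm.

|ω_f| ≈ 29.6 rpm

The coupling torques are internal; angular momentum about the shared axis is conserved.
Moments of inertia: I_A = ½(37.9)(0.213)² = 0.8597 kg·m²; I_B = (10.6)(0.412)² = 1.799 kg·m².
Taking A's sense as positive: L = (0.8597)(91.6) = 78.75 kg·m²·rpm.
Combined I = 0.8597 + 1.799 = 2.659 kg·m².
ω_f = L / I = 78.75 / 2.659 = 29.62 rpm.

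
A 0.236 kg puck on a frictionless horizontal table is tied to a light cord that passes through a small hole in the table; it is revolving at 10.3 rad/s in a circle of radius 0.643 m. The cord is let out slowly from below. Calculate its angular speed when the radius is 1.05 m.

ω₂ ≈ 3.86 rad/s

The constraining force is radial, so m r² ω about the center is conserved.
ω₂ = ω₁ (r₁/r₂)² = (10.3)(0.643/1.05)² = 3.863 rad/s.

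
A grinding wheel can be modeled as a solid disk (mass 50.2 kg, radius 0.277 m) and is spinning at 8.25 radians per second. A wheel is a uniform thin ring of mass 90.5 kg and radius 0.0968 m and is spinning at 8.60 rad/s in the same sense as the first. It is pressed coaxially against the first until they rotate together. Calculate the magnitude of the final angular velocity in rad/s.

|ω_f| ≈ 8.36 rad/s

The coupling torques are internal; angular momentum about the shared axis is conserved.
Moments of inertia: I_A = ½(50.2)(0.277)² = 1.926 kg·m²; I_B = (90.5)(0.0968)² = 0.8480 kg·m².
Taking A's sense as positive: L = (1.926)(8.25) + (0.8480)(8.60) = 23.18 kg·m²·rad/s.
Combined I = 1.926 + 0.8480 = 2.774 kg·m².
ω_f = L / I = 23.18 / 2.774 = 8.357 rad/s.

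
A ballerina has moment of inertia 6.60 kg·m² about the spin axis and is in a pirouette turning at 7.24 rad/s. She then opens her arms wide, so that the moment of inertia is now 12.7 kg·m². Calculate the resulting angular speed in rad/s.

ω₂ ≈ 3.76 rad/s

No external torque acts about the spin axis, so angular momentum is conserved.
ω₂ = I₁ω₁ / I₂ = (6.600)(7.24 rad/s) / (12.70) = 3.763 rad/s.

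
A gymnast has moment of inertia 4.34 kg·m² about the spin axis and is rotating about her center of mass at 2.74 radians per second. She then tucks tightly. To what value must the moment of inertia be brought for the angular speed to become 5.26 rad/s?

With no external torque about the axis, L is conserved: I₁ω₁ = I₂ω₂.
I₂ = I₁ω₁ / ω₂ = (4.34)(2.74) / (5.26) = 2.261 kg·m².

I₂ ≈ 2.26 kg·m²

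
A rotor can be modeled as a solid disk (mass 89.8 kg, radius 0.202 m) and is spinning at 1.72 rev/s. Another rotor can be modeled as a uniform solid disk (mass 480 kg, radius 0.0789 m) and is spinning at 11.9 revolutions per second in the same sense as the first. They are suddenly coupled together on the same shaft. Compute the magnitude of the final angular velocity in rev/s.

|ω_f| ≈ 6.29 rev/s

The coupling torques are internal; angular momentum about the shared axis is conserved.
Moments of inertia: I_A = ½(89.8)(0.202)² = 1.832 kg·m²; I_B = ½(480)(0.0789)² = 1.494 kg·m².
Taking A's sense as positive: L = (1.832)(1.72) + (1.494)(11.9) = 20.93 kg·m²·rev/s.
Combined I = 1.832 + 1.494 = 3.326 kg·m².
ω_f = L / I = 20.93 / 3.326 = 6.293 rev/s.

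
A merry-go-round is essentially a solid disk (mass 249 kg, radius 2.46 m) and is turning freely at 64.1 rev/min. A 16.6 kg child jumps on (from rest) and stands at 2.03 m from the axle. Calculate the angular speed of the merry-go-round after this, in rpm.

ω_f ≈ 58.8 rpm

The added mass arrives with no angular momentum about the axle, and any external torque about the axle is negligible, so the system's angular momentum is conserved.
I_p = ½(249)(2.46)² = 753.4 kg·m².
Added inertia Σmr² = (16.6)(2.03)² = 68.41 kg·m²; I_f = 753.4 + 68.41 = 821.8 kg·m².
ω_f = I_p ω_i / I_f = (753.4)(64.1) / 821.8 = 58.76 rpm.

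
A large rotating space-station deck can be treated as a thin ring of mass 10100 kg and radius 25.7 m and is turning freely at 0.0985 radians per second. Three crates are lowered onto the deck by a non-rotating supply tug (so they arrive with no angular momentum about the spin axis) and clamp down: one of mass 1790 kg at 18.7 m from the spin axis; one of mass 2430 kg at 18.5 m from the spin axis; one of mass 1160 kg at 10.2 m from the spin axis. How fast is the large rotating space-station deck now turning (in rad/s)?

ω_f ≈ 0.0797 rad/s

The added mass arrives with no angular momentum about the spin axis, and any external torque about the spin axis is negligible, so the system's angular momentum is conserved.
I_p = (10100)(25.7)² = 6.671e+06 kg·m².
Added inertia Σmr² = (1790)(18.7)² + (2430)(18.5)² + (1160)(10.2)² = 1.578e+06 kg·m²; I_f = 6.671e+06 + 1.578e+06 = 8.249e+06 kg·m².
ω_f = I_p ω_i / I_f = (6.671e+06)(0.0985) / 8.249e+06 = 0.07965 rad/s.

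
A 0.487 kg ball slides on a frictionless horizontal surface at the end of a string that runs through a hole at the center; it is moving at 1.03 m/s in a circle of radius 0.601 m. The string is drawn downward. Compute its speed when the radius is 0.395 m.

Central (radial) force ⇒ zero torque about the center ⇒ m v r is constant.
v₂ = v₁ r₁ / r₂ = (1.03)(0.601) / (0.395) = 1.567 m/s.

v₂ ≈ 1.57 m/s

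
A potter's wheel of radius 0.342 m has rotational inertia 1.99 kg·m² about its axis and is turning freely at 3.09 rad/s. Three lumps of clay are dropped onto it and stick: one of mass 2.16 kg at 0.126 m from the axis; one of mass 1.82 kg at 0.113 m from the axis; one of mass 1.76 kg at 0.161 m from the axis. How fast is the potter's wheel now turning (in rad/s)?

ω_f ≈ 2.94 rad/s

The added mass arrives with no angular momentum about the axis, and any external torque about the axis is negligible, so the system's angular momentum is conserved.
Added inertia Σmr² = (2.16)(0.126)² + (1.82)(0.113)² + (1.76)(0.161)² = 0.1032 kg·m²; I_f = 1.990 + 0.1032 = 2.093 kg·m².
ω_f = I_p ω_i / I_f = (1.990)(3.09) / 2.093 = 2.938 rad/s.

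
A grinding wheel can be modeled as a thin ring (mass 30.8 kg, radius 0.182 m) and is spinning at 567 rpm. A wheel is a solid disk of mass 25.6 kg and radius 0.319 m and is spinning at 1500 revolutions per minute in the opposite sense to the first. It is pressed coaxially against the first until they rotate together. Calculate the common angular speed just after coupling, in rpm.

The coupling torques are internal; angular momentum about the shared axis is conserved.
Moments of inertia: I_A = (30.8)(0.182)² = 1.020 kg·m²; I_B = ½(25.6)(0.319)² = 1.303 kg·m².
Taking A's sense as positive: L = (1.020)(567) − (1.303)(1500) = -1375 kg·m²·rpm.
Combined I = 1.020 + 1.303 = 2.323 kg·m².
ω_f = L / I = -1375 / 2.323 = -592.1 rpm.

|ω_f| ≈ 592 rpm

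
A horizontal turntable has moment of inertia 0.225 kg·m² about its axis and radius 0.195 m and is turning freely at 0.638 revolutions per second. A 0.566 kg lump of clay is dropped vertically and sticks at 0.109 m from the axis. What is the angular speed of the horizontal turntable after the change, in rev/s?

No external torque acts about the axis; L_before = L_after.
Added inertia Σmr² = (0.566)(0.109)² = 0.006725 kg·m²; I_f = 0.2250 + 0.006725 = 0.2317 kg·m².
ω_f = I_p ω_i / I_f = (0.2250)(0.638) / 0.2317 = 0.6195 rev/s.

ω_f ≈ 0.619 rev/s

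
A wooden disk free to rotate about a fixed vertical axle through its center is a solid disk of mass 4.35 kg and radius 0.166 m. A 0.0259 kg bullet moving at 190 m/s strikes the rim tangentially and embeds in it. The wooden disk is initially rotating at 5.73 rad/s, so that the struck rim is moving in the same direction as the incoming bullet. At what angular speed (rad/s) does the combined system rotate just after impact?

|ω_f| ≈ 19.1 rad/s

The axle reaction passes through the axle and exerts no torque about it; angular momentum about the axle is conserved through the impact.
I_p = ½(4.35)(0.166)² = 0.05993 kg·m². Taking the sense of the bullet's angular momentum as positive, L_{bullet} = m v R = (0.0259)(190)(0.166) = 0.8169 kg·m²/s.
L_i = +I_p ω_p + m v R = +(0.05993)(5.73) + 0.8169 = 1.160 kg·m²/s.
After sticking, I_f = I_p + m R² = 0.05993 + (0.0259)(0.166)² = 0.06065 kg·m².
ω_f = L_i / I_f = 1.160 / 0.06065 = 19.13 rad/s.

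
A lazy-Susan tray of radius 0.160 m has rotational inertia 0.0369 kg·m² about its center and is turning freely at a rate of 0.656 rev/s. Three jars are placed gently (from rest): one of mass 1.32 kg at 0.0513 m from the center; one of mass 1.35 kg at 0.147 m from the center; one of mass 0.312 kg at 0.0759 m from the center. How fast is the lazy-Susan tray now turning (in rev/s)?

ω_f ≈ 0.339 rev/s

The added mass arrives with no angular momentum about the center, and any external torque about the center is negligible, so the system's angular momentum is conserved.
Added inertia Σmr² = (1.32)(0.0513)² + (1.35)(0.147)² + (0.312)(0.0759)² = 0.03444 kg·m²; I_f = 0.03690 + 0.03444 = 0.07134 kg·m².
ω_f = I_p ω_i / I_f = (0.03690)(0.656) / 0.07134 = 0.3393 rev/s.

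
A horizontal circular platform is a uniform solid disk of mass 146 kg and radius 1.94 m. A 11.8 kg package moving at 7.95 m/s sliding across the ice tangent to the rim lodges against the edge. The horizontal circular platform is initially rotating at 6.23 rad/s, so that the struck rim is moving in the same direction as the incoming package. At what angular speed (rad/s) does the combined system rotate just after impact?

|ω_f| ≈ 5.93 rad/s

About the central axle the impulsive forces during the collision are internal, so angular momentum about that axis is conserved.
I_p = ½(146)(1.94)² = 274.7 kg·m². Taking the sense of the package's angular momentum as positive, L_{package} = m v R = (11.8)(7.95)(1.94) = 182.0 kg·m²/s.
L_i = +I_p ω_p + m v R = +(274.7)(6.23) + 182.0 = 1894 kg·m²/s.
After sticking, I_f = I_p + m R² = 274.7 + (11.8)(1.94)² = 319.2 kg·m².
ω_f = L_i / I_f = 1894 / 319.2 = 5.933 rad/s.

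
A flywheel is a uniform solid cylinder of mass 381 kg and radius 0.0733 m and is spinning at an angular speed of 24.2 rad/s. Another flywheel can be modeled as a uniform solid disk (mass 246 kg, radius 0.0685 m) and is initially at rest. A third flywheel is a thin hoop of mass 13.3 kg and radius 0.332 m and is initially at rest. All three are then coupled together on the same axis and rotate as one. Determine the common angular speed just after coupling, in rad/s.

|ω_f| ≈ 8.08 rad/s

The coupling torques are internal; angular momentum about the shared axis is conserved.
Moments of inertia: I_A = ½(381)(0.0733)² = 1.024 kg·m²; I_B = ½(246)(0.0685)² = 0.5771 kg·m²; I_C = (13.3)(0.332)² = 1.466 kg·m².
Taking A's sense as positive: L = (1.024)(24.2) = 24.77 kg·m²·rad/s.
Combined I = 1.024 + 0.5771 + 1.466 = 3.067 kg·m².
ω_f = L / I = 24.77 / 3.067 = 8.077 rad/s.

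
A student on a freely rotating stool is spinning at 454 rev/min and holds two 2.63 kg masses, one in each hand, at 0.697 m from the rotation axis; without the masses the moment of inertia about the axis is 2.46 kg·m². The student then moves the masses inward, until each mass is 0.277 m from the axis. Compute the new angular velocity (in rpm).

No external torque acts about the spin axis, so angular momentum is conserved.
I₁ = 2.46 + 2(2.63)(0.697)² = 5.015 kg·m²; I₂ = 2.46 + 2(2.63)(0.277)² = 2.864 kg·m².
ω₂ = I₁ω₁ / I₂ = (5.015)(454 rpm) / (2.864) = 795.1 rpm.

ω₂ ≈ 795 rpm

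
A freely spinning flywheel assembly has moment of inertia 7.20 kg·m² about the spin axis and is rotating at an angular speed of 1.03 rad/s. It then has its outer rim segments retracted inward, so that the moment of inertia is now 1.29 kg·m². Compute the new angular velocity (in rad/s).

No external torque acts about the spin axis, so angular momentum is conserved.
ω₂ = I₁ω₁ / I₂ = (7.200)(1.03 rad/s) / (1.290) = 5.749 rad/s.

ω₂ ≈ 5.75 rad/s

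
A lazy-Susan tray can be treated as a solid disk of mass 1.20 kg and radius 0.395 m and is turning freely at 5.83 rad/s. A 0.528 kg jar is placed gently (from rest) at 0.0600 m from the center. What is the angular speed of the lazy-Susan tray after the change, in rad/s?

The added mass arrives with no angular momentum about the center, and any external torque about the center is negligible, so the system's angular momentum is conserved.
I_p = ½(1.20)(0.395)² = 0.09362 kg·m².
Added inertia Σmr² = (0.528)(0.0600)² = 0.001901 kg·m²; I_f = 0.09362 + 0.001901 = 0.09552 kg·m².
ω_f = I_p ω_i / I_f = (0.09362)(5.83) / 0.09552 = 5.714 rad/s.

ω_f ≈ 5.71 rad/s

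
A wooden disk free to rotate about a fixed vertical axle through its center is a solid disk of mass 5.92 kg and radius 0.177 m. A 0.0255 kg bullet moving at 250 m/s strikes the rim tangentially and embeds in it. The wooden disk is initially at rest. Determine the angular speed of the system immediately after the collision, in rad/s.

|ω_f| ≈ 12.1 rad/s

The axle reaction passes through the axle and exerts no torque about it; angular momentum about the axle is conserved through the impact.
I_p = ½(5.92)(0.177)² = 0.09273 kg·m². Taking the sense of the bullet's angular momentum as positive, L_{bullet} = m v R = (0.0255)(250)(0.177) = 1.128 kg·m²/s.
L_i = 0 + 1.128 = 1.128 kg·m²/s.
After sticking, I_f = I_p + m R² = 0.09273 + (0.0255)(0.177)² = 0.09353 kg·m².
ω_f = L_i / I_f = 1.128 / 0.09353 = 12.06 rad/s.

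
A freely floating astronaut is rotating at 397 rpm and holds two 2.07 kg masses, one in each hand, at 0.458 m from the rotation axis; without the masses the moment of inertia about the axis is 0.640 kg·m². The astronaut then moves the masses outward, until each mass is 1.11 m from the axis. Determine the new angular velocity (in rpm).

Angular momentum about the spin axis is conserved since the torque about it is zero.
I₁ = 0.640 + 2(2.07)(0.458)² = 1.508 kg·m²; I₂ = 0.640 + 2(2.07)(1.11)² = 5.741 kg·m².
ω₂ = I₁ω₁ / I₂ = (1.508)(397 rpm) / (5.741) = 104.3 rpm.

ω₂ ≈ 104 rpm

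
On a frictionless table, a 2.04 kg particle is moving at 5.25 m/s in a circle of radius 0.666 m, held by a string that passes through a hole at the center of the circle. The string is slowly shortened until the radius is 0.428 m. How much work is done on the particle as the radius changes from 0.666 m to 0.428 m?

The only horizontal force on the mass is along the cord (radial), so it exerts no torque about the hole and angular momentum m v r is conserved.
v₂ = v₁ r₁ / r₂ = (5.25)(0.666) / (0.428) = 8.169 m/s.
W = ΔKE = ½m(v₂² − v₁²) = 39.96 J.

W ≈ 40.0 J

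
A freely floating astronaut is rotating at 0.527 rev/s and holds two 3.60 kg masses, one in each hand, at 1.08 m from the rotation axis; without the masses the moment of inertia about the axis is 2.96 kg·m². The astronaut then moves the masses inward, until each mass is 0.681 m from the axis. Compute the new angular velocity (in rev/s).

With no external torque about the axis, L is conserved: I₁ω₁ = I₂ω₂.
I₁ = 2.96 + 2(3.60)(1.08)² = 11.36 kg·m²; I₂ = 2.96 + 2(3.60)(0.681)² = 6.299 kg·m².
ω₂ = I₁ω₁ / I₂ = (11.36)(0.527 rev/s) / (6.299) = 0.9503 rev/s.

ω₂ ≈ 0.950 rev/s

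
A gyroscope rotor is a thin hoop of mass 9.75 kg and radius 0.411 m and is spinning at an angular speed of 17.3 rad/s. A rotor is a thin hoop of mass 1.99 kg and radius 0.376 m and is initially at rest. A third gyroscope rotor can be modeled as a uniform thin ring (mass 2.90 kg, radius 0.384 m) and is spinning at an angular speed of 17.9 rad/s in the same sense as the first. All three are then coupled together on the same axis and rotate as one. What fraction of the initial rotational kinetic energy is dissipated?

fraction ≈ 0.120

No external torque acts about the common axis, so total angular momentum is conserved.
Moments of inertia: I_A = (9.75)(0.411)² = 1.647 kg·m²; I_B = (1.99)(0.376)² = 0.2813 kg·m²; I_C = (2.90)(0.384)² = 0.4276 kg·m².
Taking A's sense as positive: L = (1.647)(17.3) + (0.4276)(17.9) = 36.15 kg·m²·rad/s.
Combined I = 1.647 + 0.2813 + 0.4276 = 2.356 kg·m².
ω_f = L / I = 36.15 / 2.356 = 15.34 rad/s.
KE_i = ½ΣIω² = 315.0 J; KE_f = ½(2.356)(15.34)² = 277.3 J.
Fraction dissipated = (KE_i − KE_f)/KE_i = 0.1196.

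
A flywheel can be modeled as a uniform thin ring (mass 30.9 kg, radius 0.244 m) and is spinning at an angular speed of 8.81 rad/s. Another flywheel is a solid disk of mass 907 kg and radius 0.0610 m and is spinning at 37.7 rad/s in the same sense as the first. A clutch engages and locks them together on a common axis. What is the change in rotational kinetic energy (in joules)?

ΔKE ≈ -367 J

The coupling torques are internal; angular momentum about the shared axis is conserved.
Moments of inertia: I_A = (30.9)(0.244)² = 1.840 kg·m²; I_B = ½(907)(0.0610)² = 1.687 kg·m².
Taking A's sense as positive: L = (1.840)(8.81) + (1.687)(37.7) = 79.83 kg·m²·rad/s.
Combined I = 1.840 + 1.687 = 3.527 kg·m².
ω_f = L / I = 79.83 / 3.527 = 22.63 rad/s.
KE_i = ½ΣIω² = 1271 J; KE_f = ½(3.527)(22.63)² = 903.3 J.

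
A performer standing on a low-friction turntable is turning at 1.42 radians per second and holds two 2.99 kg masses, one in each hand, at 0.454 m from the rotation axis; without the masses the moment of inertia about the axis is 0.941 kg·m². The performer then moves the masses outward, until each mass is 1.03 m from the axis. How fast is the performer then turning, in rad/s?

With no external torque about the axis, L is conserved: I₁ω₁ = I₂ω₂.
I₁ = 0.941 + 2(2.99)(0.454)² = 2.174 kg·m²; I₂ = 0.941 + 2(2.99)(1.03)² = 7.285 kg·m².
ω₂ = I₁ω₁ / I₂ = (2.174)(1.42 rad/s) / (7.285) = 0.4237 rad/s.

ω₂ ≈ 0.424 rad/s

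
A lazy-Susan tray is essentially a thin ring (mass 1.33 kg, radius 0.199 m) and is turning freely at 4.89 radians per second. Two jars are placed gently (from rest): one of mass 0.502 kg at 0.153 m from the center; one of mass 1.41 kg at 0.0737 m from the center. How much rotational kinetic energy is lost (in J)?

The added mass arrives with no angular momentum about the center, and any external torque about the center is negligible, so the system's angular momentum is conserved.
I_p = (1.33)(0.199)² = 0.05267 kg·m².
Added inertia Σmr² = (0.502)(0.153)² + (1.41)(0.0737)² = 0.01941 kg·m²; I_f = 0.05267 + 0.01941 = 0.07208 kg·m².
ω_f = I_p ω_i / I_f = (0.05267)(4.89) / 0.07208 = 3.573 rad/s.
KE_i = ½(0.05267)(4.890 rad/s)² = 0.6297 J; KE_f = ½(0.07208)(3.573)² = 0.4601 J.

energy lost ≈ 0.170 J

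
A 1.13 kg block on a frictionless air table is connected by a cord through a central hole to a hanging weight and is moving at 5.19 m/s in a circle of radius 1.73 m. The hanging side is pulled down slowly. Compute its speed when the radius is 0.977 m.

v₂ ≈ 9.19 m/s

The only horizontal force on the mass is along the cord (radial), so it exerts no torque about the hole and angular momentum m v r is conserved.
v₂ = v₁ r₁ / r₂ = (5.19)(1.73) / (0.977) = 9.190 m/s.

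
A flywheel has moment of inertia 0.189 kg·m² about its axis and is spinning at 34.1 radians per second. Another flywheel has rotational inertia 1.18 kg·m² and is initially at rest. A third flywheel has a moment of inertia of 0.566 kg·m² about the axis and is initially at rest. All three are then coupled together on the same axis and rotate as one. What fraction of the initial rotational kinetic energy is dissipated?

No external torque acts about the common axis, so total angular momentum is conserved.
Taking A's sense as positive: L = (0.1890)(34.1) = 6.445 kg·m²·rad/s.
Combined I = 0.1890 + 1.180 + 0.5660 = 1.935 kg·m².
ω_f = L / I = 6.445 / 1.935 = 3.331 rad/s.
KE_i = ½ΣIω² = 109.9 J; KE_f = ½(1.935)(3.331)² = 10.73 J.
Fraction dissipated = (KE_i − KE_f)/KE_i = 0.9023.

fraction ≈ 0.902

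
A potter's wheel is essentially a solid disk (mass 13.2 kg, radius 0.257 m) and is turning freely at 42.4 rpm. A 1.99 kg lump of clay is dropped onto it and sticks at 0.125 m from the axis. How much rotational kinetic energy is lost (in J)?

No external torque acts about the axis; L_before = L_after.
I_p = ½(13.2)(0.257)² = 0.4359 kg·m².
Added inertia Σmr² = (1.99)(0.125)² = 0.03109 kg·m²; I_f = 0.4359 + 0.03109 = 0.4670 kg·m².
ω_f = I_p ω_i / I_f = (0.4359)(42.4) / 0.4670 = 39.58 rpm.
KE_i = ½(0.4359)(4.440 rad/s)² = 4.297 J; KE_f = ½(0.4670)(4.144)² = 4.011 J.

energy lost ≈ 0.286 J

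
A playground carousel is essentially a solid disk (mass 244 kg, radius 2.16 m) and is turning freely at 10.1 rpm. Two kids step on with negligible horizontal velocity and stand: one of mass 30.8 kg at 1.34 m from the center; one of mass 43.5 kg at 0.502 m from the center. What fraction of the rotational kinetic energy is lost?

The added mass arrives with no angular momentum about the center, and any external torque about the center is negligible, so the system's angular momentum is conserved.
I_p = ½(244)(2.16)² = 569.2 kg·m².
Added inertia Σmr² = (30.8)(1.34)² + (43.5)(0.502)² = 66.27 kg·m²; I_f = 569.2 + 66.27 = 635.5 kg·m².
ω_f = I_p ω_i / I_f = (569.2)(10.1) / 635.5 = 9.047 rpm.
KE_i = ½(569.2)(1.058 rad/s)² = 318.4 J; KE_f = ½(635.5)(0.9474)² = 285.2 J.
Fraction lost = 0.1043.

fraction ≈ 0.104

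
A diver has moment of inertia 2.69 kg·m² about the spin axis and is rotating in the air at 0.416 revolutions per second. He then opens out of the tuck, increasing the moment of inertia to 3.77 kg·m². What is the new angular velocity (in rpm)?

ω₂ ≈ 17.8 rpm

No external torque acts about the spin axis, so angular momentum is conserved.
ω₂ = I₁ω₁ / I₂ = (2.690)(0.416 rev/s) / (3.770) = 0.2968 rev/s = 17.81 rpm.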